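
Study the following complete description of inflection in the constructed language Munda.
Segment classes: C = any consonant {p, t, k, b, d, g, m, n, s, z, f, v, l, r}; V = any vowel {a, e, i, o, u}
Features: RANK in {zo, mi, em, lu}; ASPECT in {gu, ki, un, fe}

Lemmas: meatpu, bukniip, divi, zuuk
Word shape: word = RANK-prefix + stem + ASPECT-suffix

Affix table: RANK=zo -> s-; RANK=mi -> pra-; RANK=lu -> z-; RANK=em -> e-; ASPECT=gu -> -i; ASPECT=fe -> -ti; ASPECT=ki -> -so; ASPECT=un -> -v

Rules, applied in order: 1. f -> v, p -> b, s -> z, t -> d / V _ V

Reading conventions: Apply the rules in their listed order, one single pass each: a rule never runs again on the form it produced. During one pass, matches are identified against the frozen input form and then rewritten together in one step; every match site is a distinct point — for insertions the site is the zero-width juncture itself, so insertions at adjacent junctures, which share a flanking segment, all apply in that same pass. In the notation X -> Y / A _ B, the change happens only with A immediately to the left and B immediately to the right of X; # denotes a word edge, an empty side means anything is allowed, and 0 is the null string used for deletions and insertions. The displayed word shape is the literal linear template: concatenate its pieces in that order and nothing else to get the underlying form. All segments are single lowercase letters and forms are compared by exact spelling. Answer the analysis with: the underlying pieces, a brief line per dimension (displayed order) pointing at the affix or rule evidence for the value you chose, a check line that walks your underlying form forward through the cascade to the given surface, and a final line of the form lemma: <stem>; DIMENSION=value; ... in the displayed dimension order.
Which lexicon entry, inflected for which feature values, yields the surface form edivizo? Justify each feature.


underlying: e-divi-so
RANK=em - signalled by the affix e-
ASPECT=ki - signalled by the affix -so
check: ediviso -> edivizo
lemma: divi; RANK=em; ASPECT=ki


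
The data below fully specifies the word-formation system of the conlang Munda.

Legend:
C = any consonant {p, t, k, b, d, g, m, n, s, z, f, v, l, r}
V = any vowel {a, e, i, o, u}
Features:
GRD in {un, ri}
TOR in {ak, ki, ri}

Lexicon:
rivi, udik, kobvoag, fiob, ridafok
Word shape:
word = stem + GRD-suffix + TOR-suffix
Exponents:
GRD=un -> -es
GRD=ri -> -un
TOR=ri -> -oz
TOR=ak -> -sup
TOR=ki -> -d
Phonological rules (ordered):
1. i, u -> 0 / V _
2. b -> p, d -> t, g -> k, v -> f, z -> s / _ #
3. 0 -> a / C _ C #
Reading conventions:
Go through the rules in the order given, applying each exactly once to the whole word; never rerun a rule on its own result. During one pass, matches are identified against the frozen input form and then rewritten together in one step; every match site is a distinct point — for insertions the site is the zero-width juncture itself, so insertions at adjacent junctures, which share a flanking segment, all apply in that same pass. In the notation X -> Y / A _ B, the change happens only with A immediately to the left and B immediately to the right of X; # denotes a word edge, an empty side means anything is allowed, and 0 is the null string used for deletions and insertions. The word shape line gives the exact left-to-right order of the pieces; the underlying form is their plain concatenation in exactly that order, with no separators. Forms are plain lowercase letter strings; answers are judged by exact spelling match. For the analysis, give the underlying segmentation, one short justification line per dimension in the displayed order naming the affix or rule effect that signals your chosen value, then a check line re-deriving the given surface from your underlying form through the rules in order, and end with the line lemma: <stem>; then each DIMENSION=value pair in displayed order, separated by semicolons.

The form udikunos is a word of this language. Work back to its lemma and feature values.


underlying: udik-un-oz
GRD=ri - signalled by the affix -un
TOR=ri - signalled by the affix -oz
check: udikunoz -> udikunoz -> udikunos -> udikunos
lemma: udik; GRD=ri; TOR=ri


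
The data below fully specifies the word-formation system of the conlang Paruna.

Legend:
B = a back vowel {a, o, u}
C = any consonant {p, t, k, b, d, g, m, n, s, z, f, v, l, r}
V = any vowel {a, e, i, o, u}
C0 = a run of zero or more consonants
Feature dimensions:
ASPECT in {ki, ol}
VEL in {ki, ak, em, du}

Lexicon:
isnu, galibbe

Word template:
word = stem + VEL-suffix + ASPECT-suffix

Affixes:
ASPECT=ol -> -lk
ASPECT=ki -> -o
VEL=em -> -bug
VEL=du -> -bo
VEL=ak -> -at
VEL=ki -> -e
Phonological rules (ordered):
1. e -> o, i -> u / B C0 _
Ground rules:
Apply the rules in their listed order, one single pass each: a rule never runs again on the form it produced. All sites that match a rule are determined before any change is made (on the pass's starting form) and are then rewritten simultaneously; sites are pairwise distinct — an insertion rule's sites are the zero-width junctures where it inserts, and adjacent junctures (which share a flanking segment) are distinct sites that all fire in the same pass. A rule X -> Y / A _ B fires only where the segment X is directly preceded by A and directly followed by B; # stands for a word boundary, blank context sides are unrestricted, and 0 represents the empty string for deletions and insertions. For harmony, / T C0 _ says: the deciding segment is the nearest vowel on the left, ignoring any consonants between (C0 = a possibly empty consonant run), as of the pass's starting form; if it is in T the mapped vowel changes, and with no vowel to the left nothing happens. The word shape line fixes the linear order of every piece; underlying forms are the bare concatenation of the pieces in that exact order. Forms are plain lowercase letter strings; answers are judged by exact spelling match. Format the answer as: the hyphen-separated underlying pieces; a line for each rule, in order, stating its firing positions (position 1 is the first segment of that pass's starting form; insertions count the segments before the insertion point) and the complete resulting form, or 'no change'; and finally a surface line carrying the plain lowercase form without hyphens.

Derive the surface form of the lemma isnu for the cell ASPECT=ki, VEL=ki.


underlying: isnu-e-o
1. e -> o, i -> u / B C0 _: fires at position(s) 5: isnuoo
surface: isnuoo


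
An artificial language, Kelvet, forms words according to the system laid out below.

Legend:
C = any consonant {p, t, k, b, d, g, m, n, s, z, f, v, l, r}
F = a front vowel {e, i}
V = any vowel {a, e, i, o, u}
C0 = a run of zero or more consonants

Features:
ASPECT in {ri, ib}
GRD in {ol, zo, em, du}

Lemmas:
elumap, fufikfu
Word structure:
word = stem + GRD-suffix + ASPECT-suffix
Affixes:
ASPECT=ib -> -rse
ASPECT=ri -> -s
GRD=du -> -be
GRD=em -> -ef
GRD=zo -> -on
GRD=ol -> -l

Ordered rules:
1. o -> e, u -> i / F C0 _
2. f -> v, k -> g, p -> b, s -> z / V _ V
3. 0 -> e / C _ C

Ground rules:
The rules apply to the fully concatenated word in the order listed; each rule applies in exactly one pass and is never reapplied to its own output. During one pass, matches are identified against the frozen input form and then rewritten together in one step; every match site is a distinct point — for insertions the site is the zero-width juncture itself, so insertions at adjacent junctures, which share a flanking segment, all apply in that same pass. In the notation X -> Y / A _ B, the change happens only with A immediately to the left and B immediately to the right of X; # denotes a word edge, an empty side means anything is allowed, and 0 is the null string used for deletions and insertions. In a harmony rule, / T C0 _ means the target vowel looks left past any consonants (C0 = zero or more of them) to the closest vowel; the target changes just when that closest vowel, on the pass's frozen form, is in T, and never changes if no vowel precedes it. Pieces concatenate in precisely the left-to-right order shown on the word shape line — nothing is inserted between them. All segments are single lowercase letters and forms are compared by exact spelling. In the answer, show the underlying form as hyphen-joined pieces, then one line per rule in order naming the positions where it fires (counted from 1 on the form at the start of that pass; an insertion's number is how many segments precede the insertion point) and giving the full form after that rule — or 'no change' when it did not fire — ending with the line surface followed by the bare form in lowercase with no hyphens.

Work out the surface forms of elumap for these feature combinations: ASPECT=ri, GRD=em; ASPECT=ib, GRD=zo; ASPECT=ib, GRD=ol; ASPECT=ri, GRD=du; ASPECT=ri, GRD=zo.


cell ASPECT=ri, GRD=em:
underlying: elumap-ef-s
1. o -> e, u -> i / F C0 _: fires at position(s) 3: elimapefs
2. f -> v, k -> g, p -> b, s -> z / V _ V: fires at position(s) 6: elimabefs
3. 0 -> e / C _ C: inserts after position(s) 8: elimabefes
surface: elimabefes

cell ASPECT=ib, GRD=zo:
underlying: elumap-on-rse
1. o -> e, u -> i / F C0 _: fires at position(s) 3: elimaponrse
2. f -> v, k -> g, p -> b, s -> z / V _ V: fires at position(s) 6: elimabonrse
3. 0 -> e / C _ C: inserts after position(s) 8, 9: elimabonerese
surface: elimabonerese

cell ASPECT=ib, GRD=ol:
underlying: elumap-l-rse
1. o -> e, u -> i / F C0 _: fires at position(s) 3: elimaplrse
2. f -> v, k -> g, p -> b, s -> z / V _ V: no change
3. 0 -> e / C _ C: inserts after position(s) 6, 7, 8: elimapelerese
surface: elimapelerese

cell ASPECT=ri, GRD=du:
underlying: elumap-be-s
1. o -> e, u -> i / F C0 _: fires at position(s) 3: elimapbes
2. f -> v, k -> g, p -> b, s -> z / V _ V: no change
3. 0 -> e / C _ C: inserts after position(s) 6: elimapebes
surface: elimapebes

cell ASPECT=ri, GRD=zo:
underlying: elumap-on-s
1. o -> e, u -> i / F C0 _: fires at position(s) 3: elimapons
2. f -> v, k -> g, p -> b, s -> z / V _ V: fires at position(s) 6: elimabons
3. 0 -> e / C _ C: inserts after position(s) 8: elimabones
surface: elimabones


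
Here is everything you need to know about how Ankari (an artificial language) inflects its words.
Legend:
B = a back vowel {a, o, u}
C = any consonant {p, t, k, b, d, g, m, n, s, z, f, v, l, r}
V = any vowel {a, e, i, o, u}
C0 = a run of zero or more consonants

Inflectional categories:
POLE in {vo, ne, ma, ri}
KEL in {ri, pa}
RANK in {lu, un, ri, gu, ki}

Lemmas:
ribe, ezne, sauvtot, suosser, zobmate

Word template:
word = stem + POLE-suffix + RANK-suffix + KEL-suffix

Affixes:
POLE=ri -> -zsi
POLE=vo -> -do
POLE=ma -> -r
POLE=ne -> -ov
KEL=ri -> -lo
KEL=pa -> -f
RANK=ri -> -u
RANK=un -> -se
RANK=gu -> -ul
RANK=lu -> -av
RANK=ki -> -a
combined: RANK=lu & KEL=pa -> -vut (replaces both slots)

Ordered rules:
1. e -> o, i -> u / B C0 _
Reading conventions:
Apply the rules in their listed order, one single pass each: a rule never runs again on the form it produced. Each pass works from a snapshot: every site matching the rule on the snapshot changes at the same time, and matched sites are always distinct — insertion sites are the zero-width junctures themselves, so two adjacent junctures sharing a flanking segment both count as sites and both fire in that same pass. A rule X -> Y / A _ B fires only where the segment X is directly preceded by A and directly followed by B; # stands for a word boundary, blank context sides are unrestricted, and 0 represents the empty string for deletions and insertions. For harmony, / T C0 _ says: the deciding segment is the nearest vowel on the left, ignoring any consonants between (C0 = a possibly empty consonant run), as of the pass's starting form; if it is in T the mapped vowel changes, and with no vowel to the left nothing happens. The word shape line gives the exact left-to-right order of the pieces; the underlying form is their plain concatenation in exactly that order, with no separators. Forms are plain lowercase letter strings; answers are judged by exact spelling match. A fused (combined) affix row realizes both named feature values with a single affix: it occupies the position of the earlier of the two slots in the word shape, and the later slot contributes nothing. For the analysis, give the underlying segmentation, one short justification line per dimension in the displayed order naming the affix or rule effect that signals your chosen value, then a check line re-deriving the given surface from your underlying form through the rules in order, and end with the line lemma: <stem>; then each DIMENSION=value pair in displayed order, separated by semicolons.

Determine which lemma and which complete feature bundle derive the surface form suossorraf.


underlying: suosser-r-a-f
POLE=ma - signalled by the affix -r
KEL=pa - signalled by the affix -f
RANK=ki - signalled by the affix -a
check: suosserraf -> suossorraf
lemma: suosser; POLE=ma; KEL=pa; RANK=ki


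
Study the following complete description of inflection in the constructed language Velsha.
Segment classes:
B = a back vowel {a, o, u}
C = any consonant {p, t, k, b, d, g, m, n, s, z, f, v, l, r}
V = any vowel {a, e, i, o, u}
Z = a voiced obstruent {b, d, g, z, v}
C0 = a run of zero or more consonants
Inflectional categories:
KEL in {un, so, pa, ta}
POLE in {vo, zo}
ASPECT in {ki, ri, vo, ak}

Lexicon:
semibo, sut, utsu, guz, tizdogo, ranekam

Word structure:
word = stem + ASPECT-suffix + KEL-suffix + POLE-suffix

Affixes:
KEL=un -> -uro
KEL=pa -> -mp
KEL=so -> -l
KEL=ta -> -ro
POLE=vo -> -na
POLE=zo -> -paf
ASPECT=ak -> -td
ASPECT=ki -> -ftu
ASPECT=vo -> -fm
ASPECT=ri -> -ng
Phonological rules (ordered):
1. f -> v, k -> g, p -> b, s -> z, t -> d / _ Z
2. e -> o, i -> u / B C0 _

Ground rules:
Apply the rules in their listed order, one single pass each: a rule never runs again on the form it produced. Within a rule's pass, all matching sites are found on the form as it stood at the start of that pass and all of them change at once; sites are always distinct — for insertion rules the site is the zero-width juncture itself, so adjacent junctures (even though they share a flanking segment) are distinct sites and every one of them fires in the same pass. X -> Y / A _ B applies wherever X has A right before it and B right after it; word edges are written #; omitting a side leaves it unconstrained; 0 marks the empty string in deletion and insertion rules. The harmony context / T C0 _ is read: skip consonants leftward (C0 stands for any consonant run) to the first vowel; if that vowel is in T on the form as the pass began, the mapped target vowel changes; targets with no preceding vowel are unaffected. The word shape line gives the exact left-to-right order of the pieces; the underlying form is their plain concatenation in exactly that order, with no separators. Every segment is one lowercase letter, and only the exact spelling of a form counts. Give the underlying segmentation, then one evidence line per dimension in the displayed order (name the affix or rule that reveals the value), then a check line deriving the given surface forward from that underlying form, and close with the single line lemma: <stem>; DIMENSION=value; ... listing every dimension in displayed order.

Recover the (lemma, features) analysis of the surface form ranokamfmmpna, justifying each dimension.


underlying: ranekam-fm-mp-na
KEL=pa - signalled by the affix -mp
POLE=vo - signalled by the affix -na
ASPECT=vo - signalled by the affix -fm
check: ranekamfmmpna -> ranekamfmmpna -> ranokamfmmpna
lemma: ranekam; KEL=pa; POLE=vo; ASPECT=vo


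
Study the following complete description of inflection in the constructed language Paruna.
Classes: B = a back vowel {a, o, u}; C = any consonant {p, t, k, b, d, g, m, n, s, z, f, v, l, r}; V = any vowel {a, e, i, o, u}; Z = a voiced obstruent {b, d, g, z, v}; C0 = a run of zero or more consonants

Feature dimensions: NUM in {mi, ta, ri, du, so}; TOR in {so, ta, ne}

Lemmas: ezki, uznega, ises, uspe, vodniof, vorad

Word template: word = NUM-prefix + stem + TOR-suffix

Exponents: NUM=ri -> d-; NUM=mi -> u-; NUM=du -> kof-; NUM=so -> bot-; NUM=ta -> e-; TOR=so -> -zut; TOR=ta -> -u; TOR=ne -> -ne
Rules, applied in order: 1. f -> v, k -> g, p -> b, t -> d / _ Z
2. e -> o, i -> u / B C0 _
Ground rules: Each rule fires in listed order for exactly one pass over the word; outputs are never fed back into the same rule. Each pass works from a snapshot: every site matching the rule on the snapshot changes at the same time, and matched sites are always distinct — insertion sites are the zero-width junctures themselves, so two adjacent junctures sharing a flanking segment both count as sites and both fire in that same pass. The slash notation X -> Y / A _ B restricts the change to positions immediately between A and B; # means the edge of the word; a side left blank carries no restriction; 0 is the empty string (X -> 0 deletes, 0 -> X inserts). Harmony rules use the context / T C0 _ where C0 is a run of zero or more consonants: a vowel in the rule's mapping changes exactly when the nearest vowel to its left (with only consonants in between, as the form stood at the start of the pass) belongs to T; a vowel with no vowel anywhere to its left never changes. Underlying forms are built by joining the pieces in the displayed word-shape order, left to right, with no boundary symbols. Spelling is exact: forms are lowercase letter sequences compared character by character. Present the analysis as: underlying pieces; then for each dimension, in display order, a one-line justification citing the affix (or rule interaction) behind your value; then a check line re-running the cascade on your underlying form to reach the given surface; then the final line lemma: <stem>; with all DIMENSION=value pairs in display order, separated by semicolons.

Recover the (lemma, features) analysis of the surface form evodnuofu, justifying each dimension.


underlying: e-vodniof-u
NUM=ta - signalled by the affix e-
TOR=ta - signalled by the affix -u
check: evodniofu -> evodniofu -> evodnuofu
lemma: vodniof; NUM=ta; TOR=ta


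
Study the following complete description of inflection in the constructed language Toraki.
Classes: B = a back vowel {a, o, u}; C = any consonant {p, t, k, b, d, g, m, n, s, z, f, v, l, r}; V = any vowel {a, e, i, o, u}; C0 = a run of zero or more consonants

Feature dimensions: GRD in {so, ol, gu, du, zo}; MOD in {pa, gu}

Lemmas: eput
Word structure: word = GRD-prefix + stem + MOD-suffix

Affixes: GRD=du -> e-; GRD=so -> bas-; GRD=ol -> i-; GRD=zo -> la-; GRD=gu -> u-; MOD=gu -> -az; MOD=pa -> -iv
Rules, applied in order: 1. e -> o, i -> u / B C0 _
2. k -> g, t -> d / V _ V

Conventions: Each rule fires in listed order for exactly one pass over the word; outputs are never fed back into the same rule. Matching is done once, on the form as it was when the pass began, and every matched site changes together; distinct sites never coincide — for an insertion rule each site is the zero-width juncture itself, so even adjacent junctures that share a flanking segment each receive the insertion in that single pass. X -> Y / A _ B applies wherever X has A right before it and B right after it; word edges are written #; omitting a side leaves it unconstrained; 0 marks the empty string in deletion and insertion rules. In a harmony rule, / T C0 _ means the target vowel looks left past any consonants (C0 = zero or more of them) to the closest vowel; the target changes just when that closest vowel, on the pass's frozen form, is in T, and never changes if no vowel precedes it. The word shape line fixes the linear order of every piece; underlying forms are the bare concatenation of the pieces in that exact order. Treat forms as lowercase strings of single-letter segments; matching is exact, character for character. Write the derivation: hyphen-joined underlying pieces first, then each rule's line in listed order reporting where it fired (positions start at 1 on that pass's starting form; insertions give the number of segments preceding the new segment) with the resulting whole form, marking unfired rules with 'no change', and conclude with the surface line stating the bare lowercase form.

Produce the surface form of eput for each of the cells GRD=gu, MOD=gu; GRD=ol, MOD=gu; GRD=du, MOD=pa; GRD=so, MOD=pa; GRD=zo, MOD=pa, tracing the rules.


cell GRD=gu, MOD=gu:
underlying: u-eput-az
1. e -> o, i -> u / B C0 _: fires at position(s) 2: uoputaz
2. k -> g, t -> d / V _ V: fires at position(s) 5: uopudaz
surface: uopudaz

cell GRD=ol, MOD=gu:
underlying: i-eput-az
1. e -> o, i -> u / B C0 _: no change
2. k -> g, t -> d / V _ V: fires at position(s) 5: iepudaz
surface: iepudaz

cell GRD=du, MOD=pa:
underlying: e-eput-iv
1. e -> o, i -> u / B C0 _: fires at position(s) 6: eeputuv
2. k -> g, t -> d / V _ V: fires at position(s) 5: eepuduv
surface: eepuduv

cell GRD=so, MOD=pa:
underlying: bas-eput-iv
1. e -> o, i -> u / B C0 _: fires at position(s) 4, 8: basoputuv
2. k -> g, t -> d / V _ V: fires at position(s) 7: basopuduv
surface: basopuduv

cell GRD=zo, MOD=pa:
underlying: la-eput-iv
1. e -> o, i -> u / B C0 _: fires at position(s) 3, 7: laoputuv
2. k -> g, t -> d / V _ V: fires at position(s) 6: laopuduv
surface: laopuduv


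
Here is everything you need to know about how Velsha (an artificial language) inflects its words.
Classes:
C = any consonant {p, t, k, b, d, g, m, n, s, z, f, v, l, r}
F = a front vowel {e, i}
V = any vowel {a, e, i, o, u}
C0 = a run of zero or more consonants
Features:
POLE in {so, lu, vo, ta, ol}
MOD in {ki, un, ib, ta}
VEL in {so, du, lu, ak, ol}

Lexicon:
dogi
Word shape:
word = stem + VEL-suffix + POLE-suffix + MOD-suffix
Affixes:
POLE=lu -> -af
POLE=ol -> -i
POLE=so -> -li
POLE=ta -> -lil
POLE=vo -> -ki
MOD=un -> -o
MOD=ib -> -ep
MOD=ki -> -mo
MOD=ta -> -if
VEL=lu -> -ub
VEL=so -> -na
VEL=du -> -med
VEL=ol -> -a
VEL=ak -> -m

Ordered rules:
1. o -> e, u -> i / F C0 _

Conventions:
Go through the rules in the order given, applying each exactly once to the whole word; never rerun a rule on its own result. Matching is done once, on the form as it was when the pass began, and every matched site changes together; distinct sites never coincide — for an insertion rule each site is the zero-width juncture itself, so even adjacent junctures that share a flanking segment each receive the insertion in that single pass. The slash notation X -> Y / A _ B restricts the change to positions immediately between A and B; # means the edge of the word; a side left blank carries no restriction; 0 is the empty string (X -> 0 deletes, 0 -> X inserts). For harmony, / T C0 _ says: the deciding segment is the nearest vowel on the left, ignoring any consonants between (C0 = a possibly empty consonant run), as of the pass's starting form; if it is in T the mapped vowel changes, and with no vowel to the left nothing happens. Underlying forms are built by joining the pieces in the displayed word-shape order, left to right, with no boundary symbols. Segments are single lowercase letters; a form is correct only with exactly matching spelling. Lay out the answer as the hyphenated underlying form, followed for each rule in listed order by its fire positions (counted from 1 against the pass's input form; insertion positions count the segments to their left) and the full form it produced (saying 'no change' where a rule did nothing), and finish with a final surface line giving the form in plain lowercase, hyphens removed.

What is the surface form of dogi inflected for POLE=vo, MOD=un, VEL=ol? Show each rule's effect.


underlying: dogi-a-ki-o
1. o -> e, u -> i / F C0 _: fires at position(s) 8: dogiakie
surface: dogiakie


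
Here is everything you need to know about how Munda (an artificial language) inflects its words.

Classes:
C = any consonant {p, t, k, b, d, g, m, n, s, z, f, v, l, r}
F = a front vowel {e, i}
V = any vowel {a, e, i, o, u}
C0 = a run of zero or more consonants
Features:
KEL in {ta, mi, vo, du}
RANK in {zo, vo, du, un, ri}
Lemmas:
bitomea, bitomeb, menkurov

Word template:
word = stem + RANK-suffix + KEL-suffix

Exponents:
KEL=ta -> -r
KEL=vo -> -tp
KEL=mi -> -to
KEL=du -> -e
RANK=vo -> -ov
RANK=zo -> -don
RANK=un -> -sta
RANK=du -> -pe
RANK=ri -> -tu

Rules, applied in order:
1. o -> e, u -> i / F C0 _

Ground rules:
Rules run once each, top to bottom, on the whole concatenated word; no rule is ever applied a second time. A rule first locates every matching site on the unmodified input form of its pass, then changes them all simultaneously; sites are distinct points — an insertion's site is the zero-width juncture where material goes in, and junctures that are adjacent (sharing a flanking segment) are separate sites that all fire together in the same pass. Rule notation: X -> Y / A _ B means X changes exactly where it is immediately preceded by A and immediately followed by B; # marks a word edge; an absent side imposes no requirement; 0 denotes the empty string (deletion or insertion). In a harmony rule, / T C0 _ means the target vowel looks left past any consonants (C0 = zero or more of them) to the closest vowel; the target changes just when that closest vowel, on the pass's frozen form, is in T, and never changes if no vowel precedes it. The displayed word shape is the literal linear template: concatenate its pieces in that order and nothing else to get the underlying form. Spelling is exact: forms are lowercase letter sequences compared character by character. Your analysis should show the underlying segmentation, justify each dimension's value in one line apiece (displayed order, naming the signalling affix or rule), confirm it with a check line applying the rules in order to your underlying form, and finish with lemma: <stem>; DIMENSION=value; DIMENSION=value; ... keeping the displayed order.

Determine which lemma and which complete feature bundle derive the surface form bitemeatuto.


underlying: bitomea-tu-to
KEL=mi - signalled by the affix -to
RANK=ri - signalled by the affix -tu
check: bitomeatuto -> bitemeatuto
lemma: bitomea; KEL=mi; RANK=ri


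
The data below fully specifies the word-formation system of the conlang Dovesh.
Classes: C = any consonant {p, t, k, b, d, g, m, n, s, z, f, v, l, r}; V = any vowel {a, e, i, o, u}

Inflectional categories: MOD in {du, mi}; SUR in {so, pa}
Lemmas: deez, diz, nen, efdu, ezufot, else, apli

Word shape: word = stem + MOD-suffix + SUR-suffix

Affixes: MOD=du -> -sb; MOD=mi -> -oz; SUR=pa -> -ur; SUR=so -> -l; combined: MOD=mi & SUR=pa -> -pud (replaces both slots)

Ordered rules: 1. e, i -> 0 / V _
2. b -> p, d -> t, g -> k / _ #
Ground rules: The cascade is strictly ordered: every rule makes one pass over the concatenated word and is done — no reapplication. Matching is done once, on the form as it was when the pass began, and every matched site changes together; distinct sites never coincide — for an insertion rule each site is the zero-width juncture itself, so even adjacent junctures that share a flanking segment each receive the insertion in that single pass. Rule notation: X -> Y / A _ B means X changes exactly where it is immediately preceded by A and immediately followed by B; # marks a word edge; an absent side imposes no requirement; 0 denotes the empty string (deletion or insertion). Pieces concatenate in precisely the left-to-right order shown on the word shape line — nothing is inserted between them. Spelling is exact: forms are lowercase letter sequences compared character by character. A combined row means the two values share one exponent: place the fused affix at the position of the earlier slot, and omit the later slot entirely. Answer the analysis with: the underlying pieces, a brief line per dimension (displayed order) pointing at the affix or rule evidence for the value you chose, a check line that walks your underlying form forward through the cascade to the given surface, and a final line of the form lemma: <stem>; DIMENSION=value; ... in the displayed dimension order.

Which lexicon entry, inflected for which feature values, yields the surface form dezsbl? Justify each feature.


underlying: deez-sb-l
MOD=du - signalled by the affix -sb
SUR=so - signalled by the affix -l
check: deezsbl -> dezsbl -> dezsbl
lemma: deez; MOD=du; SUR=so


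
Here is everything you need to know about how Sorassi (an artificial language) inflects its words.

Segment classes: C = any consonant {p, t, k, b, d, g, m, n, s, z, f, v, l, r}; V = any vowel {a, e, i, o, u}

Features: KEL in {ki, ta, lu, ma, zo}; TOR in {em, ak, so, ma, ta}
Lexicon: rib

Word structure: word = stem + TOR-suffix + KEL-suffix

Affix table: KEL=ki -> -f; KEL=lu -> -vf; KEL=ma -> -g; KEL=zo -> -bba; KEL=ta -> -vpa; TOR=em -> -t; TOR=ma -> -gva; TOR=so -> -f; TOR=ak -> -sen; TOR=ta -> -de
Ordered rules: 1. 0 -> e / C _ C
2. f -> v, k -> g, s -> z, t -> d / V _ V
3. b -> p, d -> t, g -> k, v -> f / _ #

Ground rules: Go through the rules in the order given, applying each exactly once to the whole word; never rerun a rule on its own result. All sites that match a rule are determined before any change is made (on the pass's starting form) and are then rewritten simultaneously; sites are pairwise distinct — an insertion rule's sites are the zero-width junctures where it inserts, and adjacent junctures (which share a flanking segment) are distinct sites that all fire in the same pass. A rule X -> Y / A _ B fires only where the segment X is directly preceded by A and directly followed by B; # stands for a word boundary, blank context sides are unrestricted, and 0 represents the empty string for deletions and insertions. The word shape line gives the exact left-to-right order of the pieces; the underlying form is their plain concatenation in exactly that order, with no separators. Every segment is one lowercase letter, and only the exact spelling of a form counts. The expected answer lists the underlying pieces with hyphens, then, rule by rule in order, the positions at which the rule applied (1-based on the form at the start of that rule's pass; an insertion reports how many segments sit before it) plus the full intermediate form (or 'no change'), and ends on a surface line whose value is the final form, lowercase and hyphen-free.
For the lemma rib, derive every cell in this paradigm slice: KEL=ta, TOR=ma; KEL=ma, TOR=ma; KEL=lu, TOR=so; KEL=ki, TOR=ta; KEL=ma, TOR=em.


cell KEL=ta, TOR=ma:
underlying: rib-gva-vpa
1. 0 -> e / C _ C: inserts after position(s) 3, 4, 7: ribegevavepa
2. f -> v, k -> g, s -> z, t -> d / V _ V: no change
3. b -> p, d -> t, g -> k, v -> f / _ #: no change
surface: ribegevavepa

cell KEL=ma, TOR=ma:
underlying: rib-gva-g
1. 0 -> e / C _ C: inserts after position(s) 3, 4: ribegevag
2. f -> v, k -> g, s -> z, t -> d / V _ V: no change
3. b -> p, d -> t, g -> k, v -> f / _ #: fires at position(s) 9: ribegevak
surface: ribegevak

cell KEL=lu, TOR=so:
underlying: rib-f-vf
1. 0 -> e / C _ C: inserts after position(s) 3, 4, 5: ribefevef
2. f -> v, k -> g, s -> z, t -> d / V _ V: fires at position(s) 5: ribevevef
3. b -> p, d -> t, g -> k, v -> f / _ #: no change
surface: ribevevef

cell KEL=ki, TOR=ta:
underlying: rib-de-f
1. 0 -> e / C _ C: inserts after position(s) 3: ribedef
2. f -> v, k -> g, s -> z, t -> d / V _ V: no change
3. b -> p, d -> t, g -> k, v -> f / _ #: no change
surface: ribedef

cell KEL=ma, TOR=em:
underlying: rib-t-g
1. 0 -> e / C _ C: inserts after position(s) 3, 4: ribeteg
2. f -> v, k -> g, s -> z, t -> d / V _ V: fires at position(s) 5: ribedeg
3. b -> p, d -> t, g -> k, v -> f / _ #: fires at position(s) 7: ribedek
surface: ribedek


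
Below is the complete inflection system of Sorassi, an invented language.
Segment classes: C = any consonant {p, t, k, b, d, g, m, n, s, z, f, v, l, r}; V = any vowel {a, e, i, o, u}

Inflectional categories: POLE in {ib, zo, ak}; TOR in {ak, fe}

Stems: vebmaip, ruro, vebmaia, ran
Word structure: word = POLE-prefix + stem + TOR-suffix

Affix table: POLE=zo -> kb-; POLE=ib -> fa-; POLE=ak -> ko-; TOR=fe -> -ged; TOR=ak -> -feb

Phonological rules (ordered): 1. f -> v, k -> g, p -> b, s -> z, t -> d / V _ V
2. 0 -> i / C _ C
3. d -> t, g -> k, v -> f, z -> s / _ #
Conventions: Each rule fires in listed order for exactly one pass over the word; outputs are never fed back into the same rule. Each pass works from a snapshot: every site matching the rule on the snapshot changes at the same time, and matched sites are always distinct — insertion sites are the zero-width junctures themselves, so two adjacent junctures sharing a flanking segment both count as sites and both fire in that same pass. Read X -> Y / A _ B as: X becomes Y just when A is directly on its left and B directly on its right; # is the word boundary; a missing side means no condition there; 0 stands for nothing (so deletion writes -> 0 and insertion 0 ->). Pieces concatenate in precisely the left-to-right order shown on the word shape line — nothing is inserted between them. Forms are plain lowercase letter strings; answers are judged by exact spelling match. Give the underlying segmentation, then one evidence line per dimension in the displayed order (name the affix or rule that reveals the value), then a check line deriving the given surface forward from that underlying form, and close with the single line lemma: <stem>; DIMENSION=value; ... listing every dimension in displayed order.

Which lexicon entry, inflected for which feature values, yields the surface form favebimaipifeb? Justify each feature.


underlying: fa-vebmaip-feb
POLE=ib - signalled by the affix fa-
TOR=ak - signalled by the affix -feb
check: favebmaipfeb -> favebmaipfeb -> favebimaipifeb -> favebimaipifeb
lemma: vebmaip; POLE=ib; TOR=ak


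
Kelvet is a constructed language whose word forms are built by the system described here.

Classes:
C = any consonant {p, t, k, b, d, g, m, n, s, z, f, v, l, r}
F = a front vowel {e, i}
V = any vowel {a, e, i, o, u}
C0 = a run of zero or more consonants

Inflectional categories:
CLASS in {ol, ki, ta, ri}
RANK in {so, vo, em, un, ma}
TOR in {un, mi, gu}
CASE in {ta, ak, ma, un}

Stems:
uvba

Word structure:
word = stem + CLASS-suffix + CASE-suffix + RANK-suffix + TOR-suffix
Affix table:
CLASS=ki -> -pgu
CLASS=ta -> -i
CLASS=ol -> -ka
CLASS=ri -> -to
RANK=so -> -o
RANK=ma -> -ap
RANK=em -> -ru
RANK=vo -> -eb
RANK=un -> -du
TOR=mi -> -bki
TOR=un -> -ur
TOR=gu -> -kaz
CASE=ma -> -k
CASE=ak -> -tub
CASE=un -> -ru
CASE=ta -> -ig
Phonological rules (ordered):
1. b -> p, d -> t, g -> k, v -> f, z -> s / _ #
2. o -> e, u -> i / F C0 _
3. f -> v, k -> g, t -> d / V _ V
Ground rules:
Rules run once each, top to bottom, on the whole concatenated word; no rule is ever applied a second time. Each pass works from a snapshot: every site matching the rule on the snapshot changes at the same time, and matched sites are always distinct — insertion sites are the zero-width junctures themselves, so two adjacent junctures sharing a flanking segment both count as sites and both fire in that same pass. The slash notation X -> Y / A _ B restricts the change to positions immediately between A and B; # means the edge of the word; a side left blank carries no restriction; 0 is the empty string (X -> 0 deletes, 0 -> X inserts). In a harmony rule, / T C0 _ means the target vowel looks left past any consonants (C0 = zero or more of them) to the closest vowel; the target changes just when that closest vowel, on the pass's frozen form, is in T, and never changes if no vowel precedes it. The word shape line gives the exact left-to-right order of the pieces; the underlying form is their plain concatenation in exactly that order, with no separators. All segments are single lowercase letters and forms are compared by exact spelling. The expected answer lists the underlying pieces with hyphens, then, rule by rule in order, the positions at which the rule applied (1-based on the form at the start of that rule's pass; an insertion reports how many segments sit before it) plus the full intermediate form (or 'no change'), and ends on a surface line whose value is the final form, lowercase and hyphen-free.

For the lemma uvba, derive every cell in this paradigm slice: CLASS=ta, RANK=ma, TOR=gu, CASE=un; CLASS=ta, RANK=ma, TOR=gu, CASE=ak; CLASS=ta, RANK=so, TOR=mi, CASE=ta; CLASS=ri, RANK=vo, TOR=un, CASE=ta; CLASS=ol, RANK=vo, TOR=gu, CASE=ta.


cell CLASS=ta, RANK=ma, TOR=gu, CASE=un:
underlying: uvba-i-ru-ap-kaz
1. b -> p, d -> t, g -> k, v -> f, z -> s / _ #: fires at position(s) 12: uvbairuapkas
2. o -> e, u -> i / F C0 _: fires at position(s) 7: uvbairiapkas
3. f -> v, k -> g, t -> d / V _ V: no change
surface: uvbairiapkas

cell CLASS=ta, RANK=ma, TOR=gu, CASE=ak:
underlying: uvba-i-tub-ap-kaz
1. b -> p, d -> t, g -> k, v -> f, z -> s / _ #: fires at position(s) 13: uvbaitubapkas
2. o -> e, u -> i / F C0 _: fires at position(s) 7: uvbaitibapkas
3. f -> v, k -> g, t -> d / V _ V: fires at position(s) 6: uvbaidibapkas
surface: uvbaidibapkas

cell CLASS=ta, RANK=so, TOR=mi, CASE=ta:
underlying: uvba-i-ig-o-bki
1. b -> p, d -> t, g -> k, v -> f, z -> s / _ #: no change
2. o -> e, u -> i / F C0 _: fires at position(s) 8: uvbaiigebki
3. f -> v, k -> g, t -> d / V _ V: no change
surface: uvbaiigebki

cell CLASS=ri, RANK=vo, TOR=un, CASE=ta:
underlying: uvba-to-ig-eb-ur
1. b -> p, d -> t, g -> k, v -> f, z -> s / _ #: no change
2. o -> e, u -> i / F C0 _: fires at position(s) 11: uvbatoigebir
3. f -> v, k -> g, t -> d / V _ V: fires at position(s) 5: uvbadoigebir
surface: uvbadoigebir

cell CLASS=ol, RANK=vo, TOR=gu, CASE=ta:
underlying: uvba-ka-ig-eb-kaz
1. b -> p, d -> t, g -> k, v -> f, z -> s / _ #: fires at position(s) 13: uvbakaigebkas
2. o -> e, u -> i / F C0 _: no change
3. f -> v, k -> g, t -> d / V _ V: fires at position(s) 5: uvbagaigebkas
surface: uvbagaigebkas


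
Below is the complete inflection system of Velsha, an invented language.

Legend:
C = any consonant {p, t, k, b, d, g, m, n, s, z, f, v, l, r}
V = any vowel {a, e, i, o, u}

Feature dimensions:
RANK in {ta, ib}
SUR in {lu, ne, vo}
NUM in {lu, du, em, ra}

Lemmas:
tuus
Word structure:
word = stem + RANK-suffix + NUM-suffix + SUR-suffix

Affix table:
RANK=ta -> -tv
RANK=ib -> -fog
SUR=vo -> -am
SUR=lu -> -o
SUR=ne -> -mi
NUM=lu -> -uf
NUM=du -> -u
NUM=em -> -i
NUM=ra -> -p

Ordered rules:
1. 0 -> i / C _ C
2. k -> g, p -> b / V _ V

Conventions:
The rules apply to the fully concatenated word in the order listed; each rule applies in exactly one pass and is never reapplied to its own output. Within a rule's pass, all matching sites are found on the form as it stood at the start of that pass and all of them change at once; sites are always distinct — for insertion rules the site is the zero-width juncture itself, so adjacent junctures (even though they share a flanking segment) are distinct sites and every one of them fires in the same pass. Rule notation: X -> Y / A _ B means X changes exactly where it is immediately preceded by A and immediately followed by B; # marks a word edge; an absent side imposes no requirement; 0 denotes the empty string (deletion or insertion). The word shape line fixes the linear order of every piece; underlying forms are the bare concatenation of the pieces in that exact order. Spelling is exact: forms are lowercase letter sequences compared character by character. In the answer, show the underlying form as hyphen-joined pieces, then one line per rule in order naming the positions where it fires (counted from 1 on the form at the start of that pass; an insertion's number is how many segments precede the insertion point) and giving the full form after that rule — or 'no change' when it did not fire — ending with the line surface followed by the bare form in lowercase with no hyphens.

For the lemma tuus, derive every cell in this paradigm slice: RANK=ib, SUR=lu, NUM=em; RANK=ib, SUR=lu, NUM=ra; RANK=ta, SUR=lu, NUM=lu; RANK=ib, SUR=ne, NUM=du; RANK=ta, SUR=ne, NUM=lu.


cell RANK=ib, SUR=lu, NUM=em:
underlying: tuus-fog-i-o
1. 0 -> i / C _ C: inserts after position(s) 4: tuusifogio
2. k -> g, p -> b / V _ V: no change
surface: tuusifogio

cell RANK=ib, SUR=lu, NUM=ra:
underlying: tuus-fog-p-o
1. 0 -> i / C _ C: inserts after position(s) 4, 7: tuusifogipo
2. k -> g, p -> b / V _ V: fires at position(s) 10: tuusifogibo
surface: tuusifogibo

cell RANK=ta, SUR=lu, NUM=lu:
underlying: tuus-tv-uf-o
1. 0 -> i / C _ C: inserts after position(s) 4, 5: tuusitivufo
2. k -> g, p -> b / V _ V: no change
surface: tuusitivufo

cell RANK=ib, SUR=ne, NUM=du:
underlying: tuus-fog-u-mi
1. 0 -> i / C _ C: inserts after position(s) 4: tuusifogumi
2. k -> g, p -> b / V _ V: no change
surface: tuusifogumi

cell RANK=ta, SUR=ne, NUM=lu:
underlying: tuus-tv-uf-mi
1. 0 -> i / C _ C: inserts after position(s) 4, 5, 8: tuusitivufimi
2. k -> g, p -> b / V _ V: no change
surface: tuusitivufimi
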